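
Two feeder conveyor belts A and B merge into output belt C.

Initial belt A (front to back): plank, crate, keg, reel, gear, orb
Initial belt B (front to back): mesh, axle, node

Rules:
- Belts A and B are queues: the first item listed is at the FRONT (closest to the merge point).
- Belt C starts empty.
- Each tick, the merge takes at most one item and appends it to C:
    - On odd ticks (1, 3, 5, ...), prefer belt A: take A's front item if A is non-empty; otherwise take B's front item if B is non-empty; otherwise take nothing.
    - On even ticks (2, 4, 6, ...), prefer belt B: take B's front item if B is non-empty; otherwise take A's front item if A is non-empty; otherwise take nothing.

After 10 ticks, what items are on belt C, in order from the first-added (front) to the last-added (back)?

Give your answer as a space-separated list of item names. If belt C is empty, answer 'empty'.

Answer: plank mesh crate axle keg node reel gear orb

Derivation:
Tick 1: prefer A, take plank from A; A=[crate,keg,reel,gear,orb] B=[mesh,axle,node] C=[plank]
Tick 2: prefer B, take mesh from B; A=[crate,keg,reel,gear,orb] B=[axle,node] C=[plank,mesh]
Tick 3: prefer A, take crate from A; A=[keg,reel,gear,orb] B=[axle,node] C=[plank,mesh,crate]
Tick 4: prefer B, take axle from B; A=[keg,reel,gear,orb] B=[node] C=[plank,mesh,crate,axle]
Tick 5: prefer A, take keg from A; A=[reel,gear,orb] B=[node] C=[plank,mesh,crate,axle,keg]
Tick 6: prefer B, take node from B; A=[reel,gear,orb] B=[-] C=[plank,mesh,crate,axle,keg,node]
Tick 7: prefer A, take reel from A; A=[gear,orb] B=[-] C=[plank,mesh,crate,axle,keg,node,reel]
Tick 8: prefer B, take gear from A; A=[orb] B=[-] C=[plank,mesh,crate,axle,keg,node,reel,gear]
Tick 9: prefer A, take orb from A; A=[-] B=[-] C=[plank,mesh,crate,axle,keg,node,reel,gear,orb]
Tick 10: prefer B, both empty, nothing taken; A=[-] B=[-] C=[plank,mesh,crate,axle,keg,node,reel,gear,orb]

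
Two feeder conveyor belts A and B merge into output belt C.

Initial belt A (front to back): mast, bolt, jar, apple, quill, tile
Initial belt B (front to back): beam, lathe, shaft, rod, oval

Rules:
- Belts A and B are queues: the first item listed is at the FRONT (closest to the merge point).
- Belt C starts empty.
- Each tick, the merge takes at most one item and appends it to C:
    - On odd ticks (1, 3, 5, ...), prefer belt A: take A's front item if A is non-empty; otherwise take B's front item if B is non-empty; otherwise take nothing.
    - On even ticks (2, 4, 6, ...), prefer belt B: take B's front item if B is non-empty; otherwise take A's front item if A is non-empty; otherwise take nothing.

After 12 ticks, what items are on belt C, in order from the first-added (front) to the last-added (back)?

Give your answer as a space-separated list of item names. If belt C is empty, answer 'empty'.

Tick 1: prefer A, take mast from A; A=[bolt,jar,apple,quill,tile] B=[beam,lathe,shaft,rod,oval] C=[mast]
Tick 2: prefer B, take beam from B; A=[bolt,jar,apple,quill,tile] B=[lathe,shaft,rod,oval] C=[mast,beam]
Tick 3: prefer A, take bolt from A; A=[jar,apple,quill,tile] B=[lathe,shaft,rod,oval] C=[mast,beam,bolt]
Tick 4: prefer B, take lathe from B; A=[jar,apple,quill,tile] B=[shaft,rod,oval] C=[mast,beam,bolt,lathe]
Tick 5: prefer A, take jar from A; A=[apple,quill,tile] B=[shaft,rod,oval] C=[mast,beam,bolt,lathe,jar]
Tick 6: prefer B, take shaft from B; A=[apple,quill,tile] B=[rod,oval] C=[mast,beam,bolt,lathe,jar,shaft]
Tick 7: prefer A, take apple from A; A=[quill,tile] B=[rod,oval] C=[mast,beam,bolt,lathe,jar,shaft,apple]
Tick 8: prefer B, take rod from B; A=[quill,tile] B=[oval] C=[mast,beam,bolt,lathe,jar,shaft,apple,rod]
Tick 9: prefer A, take quill from A; A=[tile] B=[oval] C=[mast,beam,bolt,lathe,jar,shaft,apple,rod,quill]
Tick 10: prefer B, take oval from B; A=[tile] B=[-] C=[mast,beam,bolt,lathe,jar,shaft,apple,rod,quill,oval]
Tick 11: prefer A, take tile from A; A=[-] B=[-] C=[mast,beam,bolt,lathe,jar,shaft,apple,rod,quill,oval,tile]
Tick 12: prefer B, both empty, nothing taken; A=[-] B=[-] C=[mast,beam,bolt,lathe,jar,shaft,apple,rod,quill,oval,tile]

Answer: mast beam bolt lathe jar shaft apple rod quill oval tile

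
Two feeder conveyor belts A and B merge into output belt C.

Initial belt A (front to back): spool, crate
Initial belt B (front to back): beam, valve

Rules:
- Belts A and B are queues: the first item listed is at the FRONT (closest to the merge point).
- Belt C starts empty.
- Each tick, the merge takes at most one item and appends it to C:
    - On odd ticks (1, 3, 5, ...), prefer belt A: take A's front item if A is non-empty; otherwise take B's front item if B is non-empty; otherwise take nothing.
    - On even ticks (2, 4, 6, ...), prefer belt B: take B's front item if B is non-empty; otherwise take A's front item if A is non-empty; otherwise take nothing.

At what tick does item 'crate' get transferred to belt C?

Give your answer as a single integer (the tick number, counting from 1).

Tick 1: prefer A, take spool from A; A=[crate] B=[beam,valve] C=[spool]
Tick 2: prefer B, take beam from B; A=[crate] B=[valve] C=[spool,beam]
Tick 3: prefer A, take crate from A; A=[-] B=[valve] C=[spool,beam,crate]

Answer: 3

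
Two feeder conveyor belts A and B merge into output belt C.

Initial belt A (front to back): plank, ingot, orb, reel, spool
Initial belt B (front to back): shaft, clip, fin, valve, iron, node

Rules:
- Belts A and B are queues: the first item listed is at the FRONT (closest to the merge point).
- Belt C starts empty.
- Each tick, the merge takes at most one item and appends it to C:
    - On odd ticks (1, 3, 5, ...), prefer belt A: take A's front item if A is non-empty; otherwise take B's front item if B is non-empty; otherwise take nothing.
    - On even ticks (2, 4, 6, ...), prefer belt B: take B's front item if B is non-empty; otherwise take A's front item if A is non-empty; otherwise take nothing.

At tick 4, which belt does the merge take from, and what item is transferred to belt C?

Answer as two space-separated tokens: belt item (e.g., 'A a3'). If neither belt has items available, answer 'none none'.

Tick 1: prefer A, take plank from A; A=[ingot,orb,reel,spool] B=[shaft,clip,fin,valve,iron,node] C=[plank]
Tick 2: prefer B, take shaft from B; A=[ingot,orb,reel,spool] B=[clip,fin,valve,iron,node] C=[plank,shaft]
Tick 3: prefer A, take ingot from A; A=[orb,reel,spool] B=[clip,fin,valve,iron,node] C=[plank,shaft,ingot]
Tick 4: prefer B, take clip from B; A=[orb,reel,spool] B=[fin,valve,iron,node] C=[plank,shaft,ingot,clip]

Answer: B clip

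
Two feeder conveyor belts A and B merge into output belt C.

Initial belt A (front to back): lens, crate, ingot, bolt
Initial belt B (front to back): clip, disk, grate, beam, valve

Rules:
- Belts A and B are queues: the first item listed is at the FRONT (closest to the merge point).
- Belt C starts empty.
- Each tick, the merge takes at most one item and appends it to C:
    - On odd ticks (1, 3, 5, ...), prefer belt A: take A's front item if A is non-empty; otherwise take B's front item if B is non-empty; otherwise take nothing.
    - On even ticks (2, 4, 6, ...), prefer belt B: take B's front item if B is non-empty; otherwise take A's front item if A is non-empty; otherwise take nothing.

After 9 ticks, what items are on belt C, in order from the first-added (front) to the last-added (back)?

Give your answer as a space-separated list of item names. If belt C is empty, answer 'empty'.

Answer: lens clip crate disk ingot grate bolt beam valve

Derivation:
Tick 1: prefer A, take lens from A; A=[crate,ingot,bolt] B=[clip,disk,grate,beam,valve] C=[lens]
Tick 2: prefer B, take clip from B; A=[crate,ingot,bolt] B=[disk,grate,beam,valve] C=[lens,clip]
Tick 3: prefer A, take crate from A; A=[ingot,bolt] B=[disk,grate,beam,valve] C=[lens,clip,crate]
Tick 4: prefer B, take disk from B; A=[ingot,bolt] B=[grate,beam,valve] C=[lens,clip,crate,disk]
Tick 5: prefer A, take ingot from A; A=[bolt] B=[grate,beam,valve] C=[lens,clip,crate,disk,ingot]
Tick 6: prefer B, take grate from B; A=[bolt] B=[beam,valve] C=[lens,clip,crate,disk,ingot,grate]
Tick 7: prefer A, take bolt from A; A=[-] B=[beam,valve] C=[lens,clip,crate,disk,ingot,grate,bolt]
Tick 8: prefer B, take beam from B; A=[-] B=[valve] C=[lens,clip,crate,disk,ingot,grate,bolt,beam]
Tick 9: prefer A, take valve from B; A=[-] B=[-] C=[lens,clip,crate,disk,ingot,grate,bolt,beam,valve]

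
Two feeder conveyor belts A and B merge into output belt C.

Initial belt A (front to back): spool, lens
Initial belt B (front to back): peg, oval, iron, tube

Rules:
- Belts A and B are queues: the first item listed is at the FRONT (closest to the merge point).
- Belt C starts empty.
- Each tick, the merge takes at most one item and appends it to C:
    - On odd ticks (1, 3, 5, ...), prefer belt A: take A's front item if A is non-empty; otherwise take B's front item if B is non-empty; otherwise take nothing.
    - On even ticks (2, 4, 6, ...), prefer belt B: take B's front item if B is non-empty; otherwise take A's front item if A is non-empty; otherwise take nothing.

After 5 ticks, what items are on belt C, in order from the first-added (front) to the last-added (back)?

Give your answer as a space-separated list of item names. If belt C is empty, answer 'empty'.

Tick 1: prefer A, take spool from A; A=[lens] B=[peg,oval,iron,tube] C=[spool]
Tick 2: prefer B, take peg from B; A=[lens] B=[oval,iron,tube] C=[spool,peg]
Tick 3: prefer A, take lens from A; A=[-] B=[oval,iron,tube] C=[spool,peg,lens]
Tick 4: prefer B, take oval from B; A=[-] B=[iron,tube] C=[spool,peg,lens,oval]
Tick 5: prefer A, take iron from B; A=[-] B=[tube] C=[spool,peg,lens,oval,iron]

Answer: spool peg lens oval iron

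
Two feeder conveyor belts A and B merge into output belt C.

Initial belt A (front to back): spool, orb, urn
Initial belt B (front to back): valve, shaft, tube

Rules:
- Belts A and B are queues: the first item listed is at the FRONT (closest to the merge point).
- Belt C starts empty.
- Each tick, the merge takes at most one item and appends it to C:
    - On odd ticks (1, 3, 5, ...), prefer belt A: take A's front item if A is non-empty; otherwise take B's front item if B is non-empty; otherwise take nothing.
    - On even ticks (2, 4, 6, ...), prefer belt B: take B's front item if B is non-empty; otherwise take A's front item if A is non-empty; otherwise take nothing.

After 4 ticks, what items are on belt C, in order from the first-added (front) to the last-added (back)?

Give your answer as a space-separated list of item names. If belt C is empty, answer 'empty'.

Answer: spool valve orb shaft

Derivation:
Tick 1: prefer A, take spool from A; A=[orb,urn] B=[valve,shaft,tube] C=[spool]
Tick 2: prefer B, take valve from B; A=[orb,urn] B=[shaft,tube] C=[spool,valve]
Tick 3: prefer A, take orb from A; A=[urn] B=[shaft,tube] C=[spool,valve,orb]
Tick 4: prefer B, take shaft from B; A=[urn] B=[tube] C=[spool,valve,orb,shaft]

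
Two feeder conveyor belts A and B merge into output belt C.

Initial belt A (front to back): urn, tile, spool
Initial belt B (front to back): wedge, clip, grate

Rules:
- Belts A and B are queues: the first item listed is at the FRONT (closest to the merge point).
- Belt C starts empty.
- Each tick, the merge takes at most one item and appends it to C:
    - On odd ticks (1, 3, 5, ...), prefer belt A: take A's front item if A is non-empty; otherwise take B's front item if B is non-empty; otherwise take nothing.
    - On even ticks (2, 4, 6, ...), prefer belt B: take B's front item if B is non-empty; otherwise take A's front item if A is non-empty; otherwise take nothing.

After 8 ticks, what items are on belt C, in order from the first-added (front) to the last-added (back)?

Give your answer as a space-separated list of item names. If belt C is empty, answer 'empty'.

Tick 1: prefer A, take urn from A; A=[tile,spool] B=[wedge,clip,grate] C=[urn]
Tick 2: prefer B, take wedge from B; A=[tile,spool] B=[clip,grate] C=[urn,wedge]
Tick 3: prefer A, take tile from A; A=[spool] B=[clip,grate] C=[urn,wedge,tile]
Tick 4: prefer B, take clip from B; A=[spool] B=[grate] C=[urn,wedge,tile,clip]
Tick 5: prefer A, take spool from A; A=[-] B=[grate] C=[urn,wedge,tile,clip,spool]
Tick 6: prefer B, take grate from B; A=[-] B=[-] C=[urn,wedge,tile,clip,spool,grate]
Tick 7: prefer A, both empty, nothing taken; A=[-] B=[-] C=[urn,wedge,tile,clip,spool,grate]
Tick 8: prefer B, both empty, nothing taken; A=[-] B=[-] C=[urn,wedge,tile,clip,spool,grate]

Answer: urn wedge tile clip spool grate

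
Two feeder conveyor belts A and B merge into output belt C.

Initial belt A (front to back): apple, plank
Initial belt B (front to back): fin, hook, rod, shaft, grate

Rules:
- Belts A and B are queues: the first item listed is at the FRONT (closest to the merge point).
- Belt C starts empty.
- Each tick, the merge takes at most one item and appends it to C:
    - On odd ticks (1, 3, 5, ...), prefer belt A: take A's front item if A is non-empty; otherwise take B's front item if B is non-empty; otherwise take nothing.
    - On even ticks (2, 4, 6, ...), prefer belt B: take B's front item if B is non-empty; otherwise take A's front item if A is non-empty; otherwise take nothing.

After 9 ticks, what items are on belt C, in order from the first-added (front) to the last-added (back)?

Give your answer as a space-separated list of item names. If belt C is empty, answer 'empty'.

Tick 1: prefer A, take apple from A; A=[plank] B=[fin,hook,rod,shaft,grate] C=[apple]
Tick 2: prefer B, take fin from B; A=[plank] B=[hook,rod,shaft,grate] C=[apple,fin]
Tick 3: prefer A, take plank from A; A=[-] B=[hook,rod,shaft,grate] C=[apple,fin,plank]
Tick 4: prefer B, take hook from B; A=[-] B=[rod,shaft,grate] C=[apple,fin,plank,hook]
Tick 5: prefer A, take rod from B; A=[-] B=[shaft,grate] C=[apple,fin,plank,hook,rod]
Tick 6: prefer B, take shaft from B; A=[-] B=[grate] C=[apple,fin,plank,hook,rod,shaft]
Tick 7: prefer A, take grate from B; A=[-] B=[-] C=[apple,fin,plank,hook,rod,shaft,grate]
Tick 8: prefer B, both empty, nothing taken; A=[-] B=[-] C=[apple,fin,plank,hook,rod,shaft,grate]
Tick 9: prefer A, both empty, nothing taken; A=[-] B=[-] C=[apple,fin,plank,hook,rod,shaft,grate]

Answer: apple fin plank hook rod shaft grate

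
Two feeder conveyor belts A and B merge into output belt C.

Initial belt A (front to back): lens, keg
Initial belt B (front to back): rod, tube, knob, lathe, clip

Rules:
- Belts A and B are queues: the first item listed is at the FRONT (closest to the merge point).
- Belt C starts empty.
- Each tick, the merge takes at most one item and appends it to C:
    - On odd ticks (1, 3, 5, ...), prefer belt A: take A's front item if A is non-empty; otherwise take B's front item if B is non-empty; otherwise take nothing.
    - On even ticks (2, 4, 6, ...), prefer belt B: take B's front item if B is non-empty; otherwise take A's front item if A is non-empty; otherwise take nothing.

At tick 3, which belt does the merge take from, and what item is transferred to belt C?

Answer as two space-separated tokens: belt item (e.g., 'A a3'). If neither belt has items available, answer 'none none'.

Answer: A keg

Derivation:
Tick 1: prefer A, take lens from A; A=[keg] B=[rod,tube,knob,lathe,clip] C=[lens]
Tick 2: prefer B, take rod from B; A=[keg] B=[tube,knob,lathe,clip] C=[lens,rod]
Tick 3: prefer A, take keg from A; A=[-] B=[tube,knob,lathe,clip] C=[lens,rod,keg]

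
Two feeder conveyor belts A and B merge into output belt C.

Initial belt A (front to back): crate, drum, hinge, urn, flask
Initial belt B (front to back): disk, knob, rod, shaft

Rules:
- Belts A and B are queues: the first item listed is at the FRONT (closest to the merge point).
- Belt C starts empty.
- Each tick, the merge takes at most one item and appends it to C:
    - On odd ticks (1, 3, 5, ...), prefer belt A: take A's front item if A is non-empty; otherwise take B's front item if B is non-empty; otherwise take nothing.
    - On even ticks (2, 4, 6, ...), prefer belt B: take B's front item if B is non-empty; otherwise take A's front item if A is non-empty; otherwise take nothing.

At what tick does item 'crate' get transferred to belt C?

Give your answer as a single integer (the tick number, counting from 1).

Answer: 1

Derivation:
Tick 1: prefer A, take crate from A; A=[drum,hinge,urn,flask] B=[disk,knob,rod,shaft] C=[crate]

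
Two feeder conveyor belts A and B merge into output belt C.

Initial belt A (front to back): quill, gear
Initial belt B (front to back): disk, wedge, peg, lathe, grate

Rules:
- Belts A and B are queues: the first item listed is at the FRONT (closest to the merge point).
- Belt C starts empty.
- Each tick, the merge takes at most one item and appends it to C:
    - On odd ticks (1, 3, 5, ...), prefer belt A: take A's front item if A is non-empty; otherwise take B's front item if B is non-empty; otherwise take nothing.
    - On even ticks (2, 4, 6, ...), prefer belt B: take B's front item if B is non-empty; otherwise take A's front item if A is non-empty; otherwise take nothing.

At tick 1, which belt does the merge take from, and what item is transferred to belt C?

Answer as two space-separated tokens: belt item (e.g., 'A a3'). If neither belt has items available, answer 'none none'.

Answer: A quill

Derivation:
Tick 1: prefer A, take quill from A; A=[gear] B=[disk,wedge,peg,lathe,grate] C=[quill]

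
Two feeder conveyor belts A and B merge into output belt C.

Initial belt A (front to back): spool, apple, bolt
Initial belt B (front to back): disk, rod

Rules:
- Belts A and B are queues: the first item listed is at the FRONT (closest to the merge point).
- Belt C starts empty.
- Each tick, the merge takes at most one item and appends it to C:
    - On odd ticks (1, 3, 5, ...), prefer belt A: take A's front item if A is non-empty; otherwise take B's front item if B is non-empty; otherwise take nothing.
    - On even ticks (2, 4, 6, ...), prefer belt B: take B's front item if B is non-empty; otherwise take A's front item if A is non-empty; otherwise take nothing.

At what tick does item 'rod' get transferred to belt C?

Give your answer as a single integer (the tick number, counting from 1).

Tick 1: prefer A, take spool from A; A=[apple,bolt] B=[disk,rod] C=[spool]
Tick 2: prefer B, take disk from B; A=[apple,bolt] B=[rod] C=[spool,disk]
Tick 3: prefer A, take apple from A; A=[bolt] B=[rod] C=[spool,disk,apple]
Tick 4: prefer B, take rod from B; A=[bolt] B=[-] C=[spool,disk,apple,rod]

Answer: 4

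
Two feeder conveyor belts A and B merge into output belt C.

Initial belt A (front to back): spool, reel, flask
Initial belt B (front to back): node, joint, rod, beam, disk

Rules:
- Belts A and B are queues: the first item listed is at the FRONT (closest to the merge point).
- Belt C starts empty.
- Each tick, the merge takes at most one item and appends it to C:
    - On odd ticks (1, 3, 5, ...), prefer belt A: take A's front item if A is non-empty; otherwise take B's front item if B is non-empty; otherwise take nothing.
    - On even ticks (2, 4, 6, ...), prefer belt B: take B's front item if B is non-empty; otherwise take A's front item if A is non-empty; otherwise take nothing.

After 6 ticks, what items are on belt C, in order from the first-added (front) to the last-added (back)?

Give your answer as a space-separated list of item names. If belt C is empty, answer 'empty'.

Tick 1: prefer A, take spool from A; A=[reel,flask] B=[node,joint,rod,beam,disk] C=[spool]
Tick 2: prefer B, take node from B; A=[reel,flask] B=[joint,rod,beam,disk] C=[spool,node]
Tick 3: prefer A, take reel from A; A=[flask] B=[joint,rod,beam,disk] C=[spool,node,reel]
Tick 4: prefer B, take joint from B; A=[flask] B=[rod,beam,disk] C=[spool,node,reel,joint]
Tick 5: prefer A, take flask from A; A=[-] B=[rod,beam,disk] C=[spool,node,reel,joint,flask]
Tick 6: prefer B, take rod from B; A=[-] B=[beam,disk] C=[spool,node,reel,joint,flask,rod]

Answer: spool node reel joint flask rod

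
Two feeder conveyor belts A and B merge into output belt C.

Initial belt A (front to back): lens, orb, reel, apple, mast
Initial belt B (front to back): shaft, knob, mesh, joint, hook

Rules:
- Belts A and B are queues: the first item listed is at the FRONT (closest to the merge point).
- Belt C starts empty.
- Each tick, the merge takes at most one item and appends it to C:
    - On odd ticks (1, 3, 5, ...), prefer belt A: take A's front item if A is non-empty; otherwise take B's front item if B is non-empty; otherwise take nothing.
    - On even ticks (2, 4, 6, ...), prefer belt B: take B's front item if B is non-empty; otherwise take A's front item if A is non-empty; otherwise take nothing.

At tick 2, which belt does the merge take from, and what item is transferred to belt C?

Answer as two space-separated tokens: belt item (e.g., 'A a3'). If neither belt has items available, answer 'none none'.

Answer: B shaft

Derivation:
Tick 1: prefer A, take lens from A; A=[orb,reel,apple,mast] B=[shaft,knob,mesh,joint,hook] C=[lens]
Tick 2: prefer B, take shaft from B; A=[orb,reel,apple,mast] B=[knob,mesh,joint,hook] C=[lens,shaft]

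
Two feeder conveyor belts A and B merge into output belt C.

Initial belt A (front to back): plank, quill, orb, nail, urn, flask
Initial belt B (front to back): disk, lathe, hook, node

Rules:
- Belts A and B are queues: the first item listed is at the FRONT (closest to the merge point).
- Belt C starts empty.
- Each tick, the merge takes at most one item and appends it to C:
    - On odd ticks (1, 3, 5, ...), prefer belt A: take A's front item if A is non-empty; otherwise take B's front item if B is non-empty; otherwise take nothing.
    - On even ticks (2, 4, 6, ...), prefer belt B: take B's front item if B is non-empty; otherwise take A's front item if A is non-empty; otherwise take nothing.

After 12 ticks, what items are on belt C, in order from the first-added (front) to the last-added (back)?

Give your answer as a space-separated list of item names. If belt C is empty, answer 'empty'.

Tick 1: prefer A, take plank from A; A=[quill,orb,nail,urn,flask] B=[disk,lathe,hook,node] C=[plank]
Tick 2: prefer B, take disk from B; A=[quill,orb,nail,urn,flask] B=[lathe,hook,node] C=[plank,disk]
Tick 3: prefer A, take quill from A; A=[orb,nail,urn,flask] B=[lathe,hook,node] C=[plank,disk,quill]
Tick 4: prefer B, take lathe from B; A=[orb,nail,urn,flask] B=[hook,node] C=[plank,disk,quill,lathe]
Tick 5: prefer A, take orb from A; A=[nail,urn,flask] B=[hook,node] C=[plank,disk,quill,lathe,orb]
Tick 6: prefer B, take hook from B; A=[nail,urn,flask] B=[node] C=[plank,disk,quill,lathe,orb,hook]
Tick 7: prefer A, take nail from A; A=[urn,flask] B=[node] C=[plank,disk,quill,lathe,orb,hook,nail]
Tick 8: prefer B, take node from B; A=[urn,flask] B=[-] C=[plank,disk,quill,lathe,orb,hook,nail,node]
Tick 9: prefer A, take urn from A; A=[flask] B=[-] C=[plank,disk,quill,lathe,orb,hook,nail,node,urn]
Tick 10: prefer B, take flask from A; A=[-] B=[-] C=[plank,disk,quill,lathe,orb,hook,nail,node,urn,flask]
Tick 11: prefer A, both empty, nothing taken; A=[-] B=[-] C=[plank,disk,quill,lathe,orb,hook,nail,node,urn,flask]
Tick 12: prefer B, both empty, nothing taken; A=[-] B=[-] C=[plank,disk,quill,lathe,orb,hook,nail,node,urn,flask]

Answer: plank disk quill lathe orb hook nail node urn flask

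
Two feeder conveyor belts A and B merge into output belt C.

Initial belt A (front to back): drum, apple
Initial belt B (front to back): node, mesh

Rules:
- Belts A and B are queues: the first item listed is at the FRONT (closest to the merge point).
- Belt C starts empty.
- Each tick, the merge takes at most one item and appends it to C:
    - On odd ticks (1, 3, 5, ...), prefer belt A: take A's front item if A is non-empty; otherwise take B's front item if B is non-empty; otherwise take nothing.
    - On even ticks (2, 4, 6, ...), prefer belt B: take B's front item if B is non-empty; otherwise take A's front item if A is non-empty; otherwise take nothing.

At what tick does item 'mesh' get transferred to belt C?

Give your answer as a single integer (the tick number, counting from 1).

Tick 1: prefer A, take drum from A; A=[apple] B=[node,mesh] C=[drum]
Tick 2: prefer B, take node from B; A=[apple] B=[mesh] C=[drum,node]
Tick 3: prefer A, take apple from A; A=[-] B=[mesh] C=[drum,node,apple]
Tick 4: prefer B, take mesh from B; A=[-] B=[-] C=[drum,node,apple,mesh]

Answer: 4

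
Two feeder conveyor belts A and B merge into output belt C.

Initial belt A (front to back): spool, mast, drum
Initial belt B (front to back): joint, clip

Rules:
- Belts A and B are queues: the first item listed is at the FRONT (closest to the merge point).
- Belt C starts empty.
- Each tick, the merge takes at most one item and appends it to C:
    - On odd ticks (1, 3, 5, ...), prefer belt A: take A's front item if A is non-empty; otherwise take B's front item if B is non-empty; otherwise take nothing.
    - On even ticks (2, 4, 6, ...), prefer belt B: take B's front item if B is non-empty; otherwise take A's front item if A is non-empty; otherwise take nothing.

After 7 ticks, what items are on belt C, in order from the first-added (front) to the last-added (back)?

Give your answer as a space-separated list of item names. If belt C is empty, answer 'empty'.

Tick 1: prefer A, take spool from A; A=[mast,drum] B=[joint,clip] C=[spool]
Tick 2: prefer B, take joint from B; A=[mast,drum] B=[clip] C=[spool,joint]
Tick 3: prefer A, take mast from A; A=[drum] B=[clip] C=[spool,joint,mast]
Tick 4: prefer B, take clip from B; A=[drum] B=[-] C=[spool,joint,mast,clip]
Tick 5: prefer A, take drum from A; A=[-] B=[-] C=[spool,joint,mast,clip,drum]
Tick 6: prefer B, both empty, nothing taken; A=[-] B=[-] C=[spool,joint,mast,clip,drum]
Tick 7: prefer A, both empty, nothing taken; A=[-] B=[-] C=[spool,joint,mast,clip,drum]

Answer: spool joint mast clip drum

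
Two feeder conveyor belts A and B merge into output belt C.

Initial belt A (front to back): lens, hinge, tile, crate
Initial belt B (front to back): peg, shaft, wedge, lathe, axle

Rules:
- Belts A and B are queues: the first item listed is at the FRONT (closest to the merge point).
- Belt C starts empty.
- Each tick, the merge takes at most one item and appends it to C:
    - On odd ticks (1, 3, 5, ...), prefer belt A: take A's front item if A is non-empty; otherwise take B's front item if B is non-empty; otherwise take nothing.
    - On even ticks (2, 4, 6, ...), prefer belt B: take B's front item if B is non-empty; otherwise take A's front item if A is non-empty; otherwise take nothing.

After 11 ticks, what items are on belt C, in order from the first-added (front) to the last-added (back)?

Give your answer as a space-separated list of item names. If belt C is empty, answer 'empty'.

Tick 1: prefer A, take lens from A; A=[hinge,tile,crate] B=[peg,shaft,wedge,lathe,axle] C=[lens]
Tick 2: prefer B, take peg from B; A=[hinge,tile,crate] B=[shaft,wedge,lathe,axle] C=[lens,peg]
Tick 3: prefer A, take hinge from A; A=[tile,crate] B=[shaft,wedge,lathe,axle] C=[lens,peg,hinge]
Tick 4: prefer B, take shaft from B; A=[tile,crate] B=[wedge,lathe,axle] C=[lens,peg,hinge,shaft]
Tick 5: prefer A, take tile from A; A=[crate] B=[wedge,lathe,axle] C=[lens,peg,hinge,shaft,tile]
Tick 6: prefer B, take wedge from B; A=[crate] B=[lathe,axle] C=[lens,peg,hinge,shaft,tile,wedge]
Tick 7: prefer A, take crate from A; A=[-] B=[lathe,axle] C=[lens,peg,hinge,shaft,tile,wedge,crate]
Tick 8: prefer B, take lathe from B; A=[-] B=[axle] C=[lens,peg,hinge,shaft,tile,wedge,crate,lathe]
Tick 9: prefer A, take axle from B; A=[-] B=[-] C=[lens,peg,hinge,shaft,tile,wedge,crate,lathe,axle]
Tick 10: prefer B, both empty, nothing taken; A=[-] B=[-] C=[lens,peg,hinge,shaft,tile,wedge,crate,lathe,axle]
Tick 11: prefer A, both empty, nothing taken; A=[-] B=[-] C=[lens,peg,hinge,shaft,tile,wedge,crate,lathe,axle]

Answer: lens peg hinge shaft tile wedge crate lathe axle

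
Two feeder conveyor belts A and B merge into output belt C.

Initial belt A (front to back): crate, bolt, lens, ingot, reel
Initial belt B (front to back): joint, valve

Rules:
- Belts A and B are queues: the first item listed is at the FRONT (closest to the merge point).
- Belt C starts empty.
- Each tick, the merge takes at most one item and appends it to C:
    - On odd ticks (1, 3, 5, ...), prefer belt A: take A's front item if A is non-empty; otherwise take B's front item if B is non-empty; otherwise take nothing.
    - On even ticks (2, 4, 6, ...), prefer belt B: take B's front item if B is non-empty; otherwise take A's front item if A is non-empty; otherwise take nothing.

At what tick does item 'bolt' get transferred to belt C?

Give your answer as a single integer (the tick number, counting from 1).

Tick 1: prefer A, take crate from A; A=[bolt,lens,ingot,reel] B=[joint,valve] C=[crate]
Tick 2: prefer B, take joint from B; A=[bolt,lens,ingot,reel] B=[valve] C=[crate,joint]
Tick 3: prefer A, take bolt from A; A=[lens,ingot,reel] B=[valve] C=[crate,joint,bolt]

Answer: 3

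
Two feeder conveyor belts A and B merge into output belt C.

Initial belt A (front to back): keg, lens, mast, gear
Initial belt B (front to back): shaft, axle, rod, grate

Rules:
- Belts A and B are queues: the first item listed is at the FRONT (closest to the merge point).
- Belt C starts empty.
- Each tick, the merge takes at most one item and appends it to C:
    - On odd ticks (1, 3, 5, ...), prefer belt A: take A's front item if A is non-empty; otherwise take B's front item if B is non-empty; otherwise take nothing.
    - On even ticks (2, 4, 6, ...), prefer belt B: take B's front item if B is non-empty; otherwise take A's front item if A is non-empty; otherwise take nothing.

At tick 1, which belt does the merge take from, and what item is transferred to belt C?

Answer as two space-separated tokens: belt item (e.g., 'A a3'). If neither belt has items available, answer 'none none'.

Answer: A keg

Derivation:
Tick 1: prefer A, take keg from A; A=[lens,mast,gear] B=[shaft,axle,rod,grate] C=[keg]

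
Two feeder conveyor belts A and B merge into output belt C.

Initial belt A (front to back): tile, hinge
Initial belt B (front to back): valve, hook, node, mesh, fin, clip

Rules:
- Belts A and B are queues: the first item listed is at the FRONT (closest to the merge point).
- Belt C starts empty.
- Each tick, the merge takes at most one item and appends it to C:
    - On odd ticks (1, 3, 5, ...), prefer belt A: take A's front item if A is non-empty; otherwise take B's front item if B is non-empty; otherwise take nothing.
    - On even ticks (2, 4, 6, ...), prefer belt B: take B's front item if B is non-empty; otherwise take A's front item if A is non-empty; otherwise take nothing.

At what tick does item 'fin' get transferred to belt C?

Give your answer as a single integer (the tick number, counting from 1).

Tick 1: prefer A, take tile from A; A=[hinge] B=[valve,hook,node,mesh,fin,clip] C=[tile]
Tick 2: prefer B, take valve from B; A=[hinge] B=[hook,node,mesh,fin,clip] C=[tile,valve]
Tick 3: prefer A, take hinge from A; A=[-] B=[hook,node,mesh,fin,clip] C=[tile,valve,hinge]
Tick 4: prefer B, take hook from B; A=[-] B=[node,mesh,fin,clip] C=[tile,valve,hinge,hook]
Tick 5: prefer A, take node from B; A=[-] B=[mesh,fin,clip] C=[tile,valve,hinge,hook,node]
Tick 6: prefer B, take mesh from B; A=[-] B=[fin,clip] C=[tile,valve,hinge,hook,node,mesh]
Tick 7: prefer A, take fin from B; A=[-] B=[clip] C=[tile,valve,hinge,hook,node,mesh,fin]

Answer: 7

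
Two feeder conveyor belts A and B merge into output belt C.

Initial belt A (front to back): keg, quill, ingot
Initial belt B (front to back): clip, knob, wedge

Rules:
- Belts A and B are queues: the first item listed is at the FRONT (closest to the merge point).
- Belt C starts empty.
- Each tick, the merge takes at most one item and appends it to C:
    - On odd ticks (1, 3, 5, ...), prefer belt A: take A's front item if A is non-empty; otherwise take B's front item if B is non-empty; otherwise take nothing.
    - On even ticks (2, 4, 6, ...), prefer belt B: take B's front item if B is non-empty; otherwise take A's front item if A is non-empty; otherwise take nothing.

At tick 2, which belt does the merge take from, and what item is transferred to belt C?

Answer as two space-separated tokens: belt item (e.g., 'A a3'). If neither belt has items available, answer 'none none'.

Tick 1: prefer A, take keg from A; A=[quill,ingot] B=[clip,knob,wedge] C=[keg]
Tick 2: prefer B, take clip from B; A=[quill,ingot] B=[knob,wedge] C=[keg,clip]

Answer: B clip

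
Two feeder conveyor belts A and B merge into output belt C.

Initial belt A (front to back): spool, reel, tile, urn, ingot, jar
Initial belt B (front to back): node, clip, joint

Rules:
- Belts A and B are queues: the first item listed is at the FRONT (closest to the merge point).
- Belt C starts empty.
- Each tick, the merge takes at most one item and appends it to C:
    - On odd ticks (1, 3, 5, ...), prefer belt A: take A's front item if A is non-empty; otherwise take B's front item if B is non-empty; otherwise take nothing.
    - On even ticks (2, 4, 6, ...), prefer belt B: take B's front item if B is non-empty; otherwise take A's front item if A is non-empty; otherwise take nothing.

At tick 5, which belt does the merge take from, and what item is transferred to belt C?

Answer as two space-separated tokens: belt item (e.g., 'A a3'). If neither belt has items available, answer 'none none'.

Tick 1: prefer A, take spool from A; A=[reel,tile,urn,ingot,jar] B=[node,clip,joint] C=[spool]
Tick 2: prefer B, take node from B; A=[reel,tile,urn,ingot,jar] B=[clip,joint] C=[spool,node]
Tick 3: prefer A, take reel from A; A=[tile,urn,ingot,jar] B=[clip,joint] C=[spool,node,reel]
Tick 4: prefer B, take clip from B; A=[tile,urn,ingot,jar] B=[joint] C=[spool,node,reel,clip]
Tick 5: prefer A, take tile from A; A=[urn,ingot,jar] B=[joint] C=[spool,node,reel,clip,tile]

Answer: A tile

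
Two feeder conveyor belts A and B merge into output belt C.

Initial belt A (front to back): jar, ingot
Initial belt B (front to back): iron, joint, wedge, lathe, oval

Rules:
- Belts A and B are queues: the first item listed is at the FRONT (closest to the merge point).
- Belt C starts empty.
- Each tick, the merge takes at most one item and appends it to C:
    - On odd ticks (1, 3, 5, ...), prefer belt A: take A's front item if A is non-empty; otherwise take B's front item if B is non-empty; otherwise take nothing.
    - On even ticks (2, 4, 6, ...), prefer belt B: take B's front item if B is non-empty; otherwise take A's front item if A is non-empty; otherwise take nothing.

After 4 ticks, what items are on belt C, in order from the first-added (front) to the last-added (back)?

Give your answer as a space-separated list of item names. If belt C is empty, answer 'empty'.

Answer: jar iron ingot joint

Derivation:
Tick 1: prefer A, take jar from A; A=[ingot] B=[iron,joint,wedge,lathe,oval] C=[jar]
Tick 2: prefer B, take iron from B; A=[ingot] B=[joint,wedge,lathe,oval] C=[jar,iron]
Tick 3: prefer A, take ingot from A; A=[-] B=[joint,wedge,lathe,oval] C=[jar,iron,ingot]
Tick 4: prefer B, take joint from B; A=[-] B=[wedge,lathe,oval] C=[jar,iron,ingot,joint]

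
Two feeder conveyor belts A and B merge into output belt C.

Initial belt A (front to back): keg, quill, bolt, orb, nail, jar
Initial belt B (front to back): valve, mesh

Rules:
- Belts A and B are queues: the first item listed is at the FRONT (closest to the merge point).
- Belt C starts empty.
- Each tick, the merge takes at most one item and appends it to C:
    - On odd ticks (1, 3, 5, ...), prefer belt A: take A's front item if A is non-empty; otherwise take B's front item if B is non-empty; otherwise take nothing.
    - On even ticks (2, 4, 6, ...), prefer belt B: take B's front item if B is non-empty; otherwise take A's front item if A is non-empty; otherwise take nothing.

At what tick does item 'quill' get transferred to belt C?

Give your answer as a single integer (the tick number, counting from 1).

Answer: 3

Derivation:
Tick 1: prefer A, take keg from A; A=[quill,bolt,orb,nail,jar] B=[valve,mesh] C=[keg]
Tick 2: prefer B, take valve from B; A=[quill,bolt,orb,nail,jar] B=[mesh] C=[keg,valve]
Tick 3: prefer A, take quill from A; A=[bolt,orb,nail,jar] B=[mesh] C=[keg,valve,quill]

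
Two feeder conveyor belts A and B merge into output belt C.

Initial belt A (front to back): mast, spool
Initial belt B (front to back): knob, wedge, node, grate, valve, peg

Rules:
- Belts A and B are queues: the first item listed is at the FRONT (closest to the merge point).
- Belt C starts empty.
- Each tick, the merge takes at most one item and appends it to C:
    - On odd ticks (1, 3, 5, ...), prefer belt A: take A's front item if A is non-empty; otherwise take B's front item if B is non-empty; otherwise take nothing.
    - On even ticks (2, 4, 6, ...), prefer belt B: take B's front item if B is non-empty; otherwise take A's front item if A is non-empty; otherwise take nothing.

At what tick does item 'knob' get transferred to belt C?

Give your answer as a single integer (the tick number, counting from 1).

Tick 1: prefer A, take mast from A; A=[spool] B=[knob,wedge,node,grate,valve,peg] C=[mast]
Tick 2: prefer B, take knob from B; A=[spool] B=[wedge,node,grate,valve,peg] C=[mast,knob]

Answer: 2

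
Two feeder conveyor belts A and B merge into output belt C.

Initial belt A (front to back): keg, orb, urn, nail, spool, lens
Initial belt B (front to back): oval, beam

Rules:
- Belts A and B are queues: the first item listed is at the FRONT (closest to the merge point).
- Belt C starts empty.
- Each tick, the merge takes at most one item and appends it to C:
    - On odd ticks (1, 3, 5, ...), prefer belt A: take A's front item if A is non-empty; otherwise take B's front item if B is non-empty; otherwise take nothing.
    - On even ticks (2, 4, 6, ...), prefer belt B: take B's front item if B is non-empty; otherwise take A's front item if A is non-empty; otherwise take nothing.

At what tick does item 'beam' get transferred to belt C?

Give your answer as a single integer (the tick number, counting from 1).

Tick 1: prefer A, take keg from A; A=[orb,urn,nail,spool,lens] B=[oval,beam] C=[keg]
Tick 2: prefer B, take oval from B; A=[orb,urn,nail,spool,lens] B=[beam] C=[keg,oval]
Tick 3: prefer A, take orb from A; A=[urn,nail,spool,lens] B=[beam] C=[keg,oval,orb]
Tick 4: prefer B, take beam from B; A=[urn,nail,spool,lens] B=[-] C=[keg,oval,orb,beam]

Answer: 4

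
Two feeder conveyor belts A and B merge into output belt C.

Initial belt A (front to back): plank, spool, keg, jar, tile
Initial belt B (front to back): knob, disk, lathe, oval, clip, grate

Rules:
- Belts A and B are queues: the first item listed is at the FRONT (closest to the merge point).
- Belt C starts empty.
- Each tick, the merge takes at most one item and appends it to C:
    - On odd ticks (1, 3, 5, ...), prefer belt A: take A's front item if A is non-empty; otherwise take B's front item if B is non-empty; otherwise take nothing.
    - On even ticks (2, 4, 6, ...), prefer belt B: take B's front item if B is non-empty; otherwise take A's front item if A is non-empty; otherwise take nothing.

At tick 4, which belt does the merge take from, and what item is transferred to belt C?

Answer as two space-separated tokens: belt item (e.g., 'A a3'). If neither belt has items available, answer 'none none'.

Tick 1: prefer A, take plank from A; A=[spool,keg,jar,tile] B=[knob,disk,lathe,oval,clip,grate] C=[plank]
Tick 2: prefer B, take knob from B; A=[spool,keg,jar,tile] B=[disk,lathe,oval,clip,grate] C=[plank,knob]
Tick 3: prefer A, take spool from A; A=[keg,jar,tile] B=[disk,lathe,oval,clip,grate] C=[plank,knob,spool]
Tick 4: prefer B, take disk from B; A=[keg,jar,tile] B=[lathe,oval,clip,grate] C=[plank,knob,spool,disk]

Answer: B disk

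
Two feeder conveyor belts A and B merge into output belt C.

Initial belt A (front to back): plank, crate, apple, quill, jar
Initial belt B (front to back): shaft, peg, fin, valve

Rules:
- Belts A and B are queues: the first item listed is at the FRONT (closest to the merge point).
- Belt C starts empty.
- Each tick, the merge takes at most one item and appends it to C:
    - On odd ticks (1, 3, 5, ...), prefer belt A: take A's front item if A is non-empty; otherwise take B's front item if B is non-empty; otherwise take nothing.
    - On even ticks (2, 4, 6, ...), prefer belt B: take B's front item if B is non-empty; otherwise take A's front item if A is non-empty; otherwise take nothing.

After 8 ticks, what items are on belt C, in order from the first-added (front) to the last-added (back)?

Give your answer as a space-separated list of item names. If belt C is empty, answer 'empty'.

Answer: plank shaft crate peg apple fin quill valve

Derivation:
Tick 1: prefer A, take plank from A; A=[crate,apple,quill,jar] B=[shaft,peg,fin,valve] C=[plank]
Tick 2: prefer B, take shaft from B; A=[crate,apple,quill,jar] B=[peg,fin,valve] C=[plank,shaft]
Tick 3: prefer A, take crate from A; A=[apple,quill,jar] B=[peg,fin,valve] C=[plank,shaft,crate]
Tick 4: prefer B, take peg from B; A=[apple,quill,jar] B=[fin,valve] C=[plank,shaft,crate,peg]
Tick 5: prefer A, take apple from A; A=[quill,jar] B=[fin,valve] C=[plank,shaft,crate,peg,apple]
Tick 6: prefer B, take fin from B; A=[quill,jar] B=[valve] C=[plank,shaft,crate,peg,apple,fin]
Tick 7: prefer A, take quill from A; A=[jar] B=[valve] C=[plank,shaft,crate,peg,apple,fin,quill]
Tick 8: prefer B, take valve from B; A=[jar] B=[-] C=[plank,shaft,crate,peg,apple,fin,quill,valve]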